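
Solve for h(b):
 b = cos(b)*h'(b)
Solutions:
 h(b) = C1 + Integral(b/cos(b), b)


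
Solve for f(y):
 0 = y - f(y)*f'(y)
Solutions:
 f(y) = -sqrt(C1 + y^2)
 f(y) = sqrt(C1 + y^2)


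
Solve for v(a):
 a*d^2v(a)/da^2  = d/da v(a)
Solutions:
 v(a) = C1 + C2*a^2


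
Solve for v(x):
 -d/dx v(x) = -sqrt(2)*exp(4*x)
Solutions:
 v(x) = C1 + sqrt(2)*exp(4*x)/4


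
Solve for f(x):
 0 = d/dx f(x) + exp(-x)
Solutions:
 f(x) = C1 + exp(-x)


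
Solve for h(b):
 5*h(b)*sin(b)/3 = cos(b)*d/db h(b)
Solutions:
 h(b) = C1/cos(b)^(5/3)


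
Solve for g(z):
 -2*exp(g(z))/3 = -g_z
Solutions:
 g(z) = log(-1/(C1 + 2*z)) + log(3)


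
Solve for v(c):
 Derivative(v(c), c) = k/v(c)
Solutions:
 v(c) = -sqrt(C1 + 2*c*k)
 v(c) = sqrt(C1 + 2*c*k)


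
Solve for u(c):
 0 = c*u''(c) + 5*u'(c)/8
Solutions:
 u(c) = C1 + C2*c^(3/8)


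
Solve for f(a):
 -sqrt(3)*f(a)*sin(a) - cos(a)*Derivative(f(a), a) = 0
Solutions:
 f(a) = C1*cos(a)^(sqrt(3))


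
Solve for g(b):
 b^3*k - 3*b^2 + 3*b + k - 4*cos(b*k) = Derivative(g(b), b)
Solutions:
 g(b) = C1 + b^4*k/4 - b^3 + 3*b^2/2 + b*k - 4*sin(b*k)/k


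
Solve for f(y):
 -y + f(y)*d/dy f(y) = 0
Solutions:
 f(y) = -sqrt(C1 + y^2)
 f(y) = sqrt(C1 + y^2)


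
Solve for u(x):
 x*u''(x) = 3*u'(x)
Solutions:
 u(x) = C1 + C2*x^4


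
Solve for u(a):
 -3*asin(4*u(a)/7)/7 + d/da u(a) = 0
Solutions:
 Integral(1/asin(4*_y/7), (_y, u(a))) = C1 + 3*a/7


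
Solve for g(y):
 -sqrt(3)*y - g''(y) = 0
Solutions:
 g(y) = C1 + C2*y - sqrt(3)*y^3/6


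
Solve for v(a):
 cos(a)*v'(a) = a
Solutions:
 v(a) = C1 + Integral(a/cos(a), a)


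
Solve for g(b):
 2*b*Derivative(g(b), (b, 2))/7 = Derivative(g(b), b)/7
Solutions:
 g(b) = C1 + C2*b^(3/2)


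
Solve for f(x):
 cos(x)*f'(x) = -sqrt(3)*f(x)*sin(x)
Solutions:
 f(x) = C1*cos(x)^(sqrt(3))


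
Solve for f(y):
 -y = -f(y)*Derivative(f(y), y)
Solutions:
 f(y) = -sqrt(C1 + y^2)
 f(y) = sqrt(C1 + y^2)


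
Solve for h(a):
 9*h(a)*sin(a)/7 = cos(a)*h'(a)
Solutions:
 h(a) = C1/cos(a)^(9/7)


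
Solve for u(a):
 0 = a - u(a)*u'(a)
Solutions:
 u(a) = -sqrt(C1 + a^2)
 u(a) = sqrt(C1 + a^2)


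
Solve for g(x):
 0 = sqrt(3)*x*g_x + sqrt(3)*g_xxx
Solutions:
 g(x) = C1 + Integral(C2*airyai(-x) + C3*airybi(-x), x)


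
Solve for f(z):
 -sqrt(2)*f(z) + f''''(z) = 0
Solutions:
 f(z) = C1*exp(-2^(1/8)*z) + C2*exp(2^(1/8)*z) + C3*sin(2^(1/8)*z) + C4*cos(2^(1/8)*z)


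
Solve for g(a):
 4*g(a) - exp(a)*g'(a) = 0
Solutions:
 g(a) = C1*exp(-4*exp(-a))


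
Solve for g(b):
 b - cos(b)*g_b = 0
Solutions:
 g(b) = C1 + Integral(b/cos(b), b)


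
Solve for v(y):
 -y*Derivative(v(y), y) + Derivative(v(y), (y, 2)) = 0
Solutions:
 v(y) = C1 + C2*erfi(sqrt(2)*y/2)


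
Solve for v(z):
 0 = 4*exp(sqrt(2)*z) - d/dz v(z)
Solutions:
 v(z) = C1 + 2*sqrt(2)*exp(sqrt(2)*z)


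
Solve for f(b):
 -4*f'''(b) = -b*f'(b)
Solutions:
 f(b) = C1 + Integral(C2*airyai(2^(1/3)*b/2) + C3*airybi(2^(1/3)*b/2), b)


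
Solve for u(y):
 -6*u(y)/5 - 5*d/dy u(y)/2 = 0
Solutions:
 u(y) = C1*exp(-12*y/25)


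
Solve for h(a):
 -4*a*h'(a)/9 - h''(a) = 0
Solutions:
 h(a) = C1 + C2*erf(sqrt(2)*a/3)


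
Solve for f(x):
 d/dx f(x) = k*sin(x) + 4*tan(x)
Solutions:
 f(x) = C1 - k*cos(x) - 4*log(cos(x))


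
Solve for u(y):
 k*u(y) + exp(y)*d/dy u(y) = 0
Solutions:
 u(y) = C1*exp(k*exp(-y))


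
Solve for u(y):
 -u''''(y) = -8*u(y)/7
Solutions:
 u(y) = C1*exp(-14^(3/4)*y/7) + C2*exp(14^(3/4)*y/7) + C3*sin(14^(3/4)*y/7) + C4*cos(14^(3/4)*y/7)


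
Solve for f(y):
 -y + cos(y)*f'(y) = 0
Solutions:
 f(y) = C1 + Integral(y/cos(y), y)


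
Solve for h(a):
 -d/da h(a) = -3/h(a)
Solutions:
 h(a) = -sqrt(C1 + 6*a)
 h(a) = sqrt(C1 + 6*a)


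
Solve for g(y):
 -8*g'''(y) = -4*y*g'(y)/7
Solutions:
 g(y) = C1 + Integral(C2*airyai(14^(2/3)*y/14) + C3*airybi(14^(2/3)*y/14), y)


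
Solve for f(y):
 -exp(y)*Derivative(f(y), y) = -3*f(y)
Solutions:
 f(y) = C1*exp(-3*exp(-y))


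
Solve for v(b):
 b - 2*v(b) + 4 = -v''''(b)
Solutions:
 v(b) = C1*exp(-2^(1/4)*b) + C2*exp(2^(1/4)*b) + C3*sin(2^(1/4)*b) + C4*cos(2^(1/4)*b) + b/2 + 2


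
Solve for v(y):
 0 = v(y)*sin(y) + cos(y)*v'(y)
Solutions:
 v(y) = C1*cos(y)


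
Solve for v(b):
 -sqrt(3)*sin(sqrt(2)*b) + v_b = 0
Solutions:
 v(b) = C1 - sqrt(6)*cos(sqrt(2)*b)/2


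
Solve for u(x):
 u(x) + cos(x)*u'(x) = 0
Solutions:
 u(x) = C1*sqrt(sin(x) - 1)/sqrt(sin(x) + 1)


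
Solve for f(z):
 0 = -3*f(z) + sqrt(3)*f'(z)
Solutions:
 f(z) = C1*exp(sqrt(3)*z)


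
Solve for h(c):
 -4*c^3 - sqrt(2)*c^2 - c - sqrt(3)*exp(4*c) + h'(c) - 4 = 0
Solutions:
 h(c) = C1 + c^4 + sqrt(2)*c^3/3 + c^2/2 + 4*c + sqrt(3)*exp(4*c)/4


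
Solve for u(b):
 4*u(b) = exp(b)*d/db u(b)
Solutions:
 u(b) = C1*exp(-4*exp(-b))


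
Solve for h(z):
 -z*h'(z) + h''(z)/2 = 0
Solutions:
 h(z) = C1 + C2*erfi(z)


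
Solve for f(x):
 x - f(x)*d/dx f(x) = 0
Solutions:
 f(x) = -sqrt(C1 + x^2)
 f(x) = sqrt(C1 + x^2)


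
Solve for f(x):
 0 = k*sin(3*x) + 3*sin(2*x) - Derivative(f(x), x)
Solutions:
 f(x) = C1 - k*cos(3*x)/3 - 3*cos(2*x)/2


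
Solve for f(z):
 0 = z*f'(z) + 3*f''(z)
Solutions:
 f(z) = C1 + C2*erf(sqrt(6)*z/6)


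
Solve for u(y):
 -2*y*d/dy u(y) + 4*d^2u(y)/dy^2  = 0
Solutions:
 u(y) = C1 + C2*erfi(y/2)


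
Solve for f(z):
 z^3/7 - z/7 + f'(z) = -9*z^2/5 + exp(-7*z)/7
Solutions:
 f(z) = C1 - z^4/28 - 3*z^3/5 + z^2/14 - exp(-7*z)/49


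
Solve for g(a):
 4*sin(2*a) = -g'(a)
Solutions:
 g(a) = C1 + 2*cos(2*a)


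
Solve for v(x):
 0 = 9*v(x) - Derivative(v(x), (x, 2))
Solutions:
 v(x) = C1*exp(-3*x) + C2*exp(3*x)


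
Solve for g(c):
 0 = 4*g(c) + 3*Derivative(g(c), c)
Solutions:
 g(c) = C1*exp(-4*c/3)


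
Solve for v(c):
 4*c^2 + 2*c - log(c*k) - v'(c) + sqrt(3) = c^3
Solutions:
 v(c) = C1 - c^4/4 + 4*c^3/3 + c^2 - c*log(c*k) + c*(1 + sqrt(3))


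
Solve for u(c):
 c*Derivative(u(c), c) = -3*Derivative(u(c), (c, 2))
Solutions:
 u(c) = C1 + C2*erf(sqrt(6)*c/6)


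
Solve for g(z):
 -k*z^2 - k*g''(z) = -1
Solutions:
 g(z) = C1 + C2*z - z^4/12 + z^2/(2*k)


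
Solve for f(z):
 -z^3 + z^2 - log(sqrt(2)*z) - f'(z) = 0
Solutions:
 f(z) = C1 - z^4/4 + z^3/3 - z*log(z) - z*log(2)/2 + z


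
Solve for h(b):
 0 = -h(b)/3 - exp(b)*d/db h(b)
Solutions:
 h(b) = C1*exp(exp(-b)/3)


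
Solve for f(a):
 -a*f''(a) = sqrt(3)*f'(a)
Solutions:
 f(a) = C1 + C2*a^(1 - sqrt(3))


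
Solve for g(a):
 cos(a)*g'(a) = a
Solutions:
 g(a) = C1 + Integral(a/cos(a), a)


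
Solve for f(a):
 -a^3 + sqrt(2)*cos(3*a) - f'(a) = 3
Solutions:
 f(a) = C1 - a^4/4 - 3*a + sqrt(2)*sin(3*a)/3


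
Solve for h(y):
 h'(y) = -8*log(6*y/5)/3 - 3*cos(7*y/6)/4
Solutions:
 h(y) = C1 - 8*y*log(y)/3 - 8*y*log(6)/3 + 8*y/3 + 8*y*log(5)/3 - 9*sin(7*y/6)/14


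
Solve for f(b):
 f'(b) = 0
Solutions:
 f(b) = C1


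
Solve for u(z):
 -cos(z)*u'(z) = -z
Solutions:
 u(z) = C1 + Integral(z/cos(z), z)


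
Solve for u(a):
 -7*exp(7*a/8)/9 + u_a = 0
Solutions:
 u(a) = C1 + 8*exp(7*a/8)/9


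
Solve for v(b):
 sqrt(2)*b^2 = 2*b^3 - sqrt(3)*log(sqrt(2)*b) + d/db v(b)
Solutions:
 v(b) = C1 - b^4/2 + sqrt(2)*b^3/3 + sqrt(3)*b*log(b) - sqrt(3)*b + sqrt(3)*b*log(2)/2


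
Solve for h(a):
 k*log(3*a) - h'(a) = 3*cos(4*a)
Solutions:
 h(a) = C1 + a*k*(log(a) - 1) + a*k*log(3) - 3*sin(4*a)/4


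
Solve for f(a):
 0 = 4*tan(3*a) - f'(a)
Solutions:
 f(a) = C1 - 4*log(cos(3*a))/3


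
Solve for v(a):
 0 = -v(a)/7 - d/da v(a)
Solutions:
 v(a) = C1*exp(-a/7)


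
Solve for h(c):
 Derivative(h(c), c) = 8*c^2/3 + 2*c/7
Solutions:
 h(c) = C1 + 8*c^3/9 + c^2/7


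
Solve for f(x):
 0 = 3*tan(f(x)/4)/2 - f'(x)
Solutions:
 f(x) = -4*asin(C1*exp(3*x/8)) + 4*pi
 f(x) = 4*asin(C1*exp(3*x/8))


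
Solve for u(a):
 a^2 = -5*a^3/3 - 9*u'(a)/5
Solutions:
 u(a) = C1 - 25*a^4/108 - 5*a^3/27


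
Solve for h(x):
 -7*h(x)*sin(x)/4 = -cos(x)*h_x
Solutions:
 h(x) = C1/cos(x)^(7/4)


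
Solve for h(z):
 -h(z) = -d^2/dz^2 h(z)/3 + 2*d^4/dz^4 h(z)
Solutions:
 h(z) = (C1*sin(2^(3/4)*z*sin(atan(sqrt(71))/2)/2) + C2*cos(2^(3/4)*z*sin(atan(sqrt(71))/2)/2))*exp(-2^(3/4)*z*cos(atan(sqrt(71))/2)/2) + (C3*sin(2^(3/4)*z*sin(atan(sqrt(71))/2)/2) + C4*cos(2^(3/4)*z*sin(atan(sqrt(71))/2)/2))*exp(2^(3/4)*z*cos(atan(sqrt(71))/2)/2)


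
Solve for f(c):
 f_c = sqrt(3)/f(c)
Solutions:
 f(c) = -sqrt(C1 + 2*sqrt(3)*c)
 f(c) = sqrt(C1 + 2*sqrt(3)*c)


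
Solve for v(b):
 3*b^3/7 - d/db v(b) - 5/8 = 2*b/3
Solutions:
 v(b) = C1 + 3*b^4/28 - b^2/3 - 5*b/8


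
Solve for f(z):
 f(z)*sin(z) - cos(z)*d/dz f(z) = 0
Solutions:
 f(z) = C1/cos(z)


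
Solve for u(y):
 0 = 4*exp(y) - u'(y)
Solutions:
 u(y) = C1 + 4*exp(y)


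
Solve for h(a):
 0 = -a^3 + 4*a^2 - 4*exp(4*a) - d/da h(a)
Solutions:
 h(a) = C1 - a^4/4 + 4*a^3/3 - exp(4*a)


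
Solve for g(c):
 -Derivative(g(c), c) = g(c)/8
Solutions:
 g(c) = C1*exp(-c/8)


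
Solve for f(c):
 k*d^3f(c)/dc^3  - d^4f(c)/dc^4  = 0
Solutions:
 f(c) = C1 + C2*c + C3*c^2 + C4*exp(c*k)


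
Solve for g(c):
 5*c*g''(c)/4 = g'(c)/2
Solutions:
 g(c) = C1 + C2*c^(7/5)


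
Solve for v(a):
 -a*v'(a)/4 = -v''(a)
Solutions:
 v(a) = C1 + C2*erfi(sqrt(2)*a/4)


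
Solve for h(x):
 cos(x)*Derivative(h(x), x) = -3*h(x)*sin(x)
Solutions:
 h(x) = C1*cos(x)^3


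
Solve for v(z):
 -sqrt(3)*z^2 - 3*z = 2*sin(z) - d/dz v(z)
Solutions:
 v(z) = C1 + sqrt(3)*z^3/3 + 3*z^2/2 - 2*cos(z)


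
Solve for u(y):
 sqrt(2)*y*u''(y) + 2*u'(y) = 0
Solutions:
 u(y) = C1 + C2*y^(1 - sqrt(2))


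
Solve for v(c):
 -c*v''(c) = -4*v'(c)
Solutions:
 v(c) = C1 + C2*c^5


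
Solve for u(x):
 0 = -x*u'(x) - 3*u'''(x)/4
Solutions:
 u(x) = C1 + Integral(C2*airyai(-6^(2/3)*x/3) + C3*airybi(-6^(2/3)*x/3), x)


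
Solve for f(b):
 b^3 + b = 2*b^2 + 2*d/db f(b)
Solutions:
 f(b) = C1 + b^4/8 - b^3/3 + b^2/4


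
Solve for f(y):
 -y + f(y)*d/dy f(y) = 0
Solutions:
 f(y) = -sqrt(C1 + y^2)
 f(y) = sqrt(C1 + y^2)


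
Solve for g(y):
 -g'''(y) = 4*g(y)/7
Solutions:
 g(y) = C3*exp(-14^(2/3)*y/7) + (C1*sin(14^(2/3)*sqrt(3)*y/14) + C2*cos(14^(2/3)*sqrt(3)*y/14))*exp(14^(2/3)*y/14)


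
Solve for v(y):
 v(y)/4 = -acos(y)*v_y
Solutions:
 v(y) = C1*exp(-Integral(1/acos(y), y)/4)


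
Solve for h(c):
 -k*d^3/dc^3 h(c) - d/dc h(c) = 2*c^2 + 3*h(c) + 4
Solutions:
 h(c) = C1*exp(2^(1/3)*c*(6^(1/3)*(sqrt(3)*sqrt((243 + 4/k)/k^2) + 27/k)^(1/3)/12 - 2^(1/3)*3^(5/6)*I*(sqrt(3)*sqrt((243 + 4/k)/k^2) + 27/k)^(1/3)/12 + 2/(k*(-3^(1/3) + 3^(5/6)*I)*(sqrt(3)*sqrt((243 + 4/k)/k^2) + 27/k)^(1/3)))) + C2*exp(2^(1/3)*c*(6^(1/3)*(sqrt(3)*sqrt((243 + 4/k)/k^2) + 27/k)^(1/3)/12 + 2^(1/3)*3^(5/6)*I*(sqrt(3)*sqrt((243 + 4/k)/k^2) + 27/k)^(1/3)/12 - 2/(k*(3^(1/3) + 3^(5/6)*I)*(sqrt(3)*sqrt((243 + 4/k)/k^2) + 27/k)^(1/3)))) + C3*exp(6^(1/3)*c*(-2^(1/3)*(sqrt(3)*sqrt((243 + 4/k)/k^2) + 27/k)^(1/3) + 2*3^(1/3)/(k*(sqrt(3)*sqrt((243 + 4/k)/k^2) + 27/k)^(1/3)))/6) - 2*c^2/3 + 4*c/9 - 40/27


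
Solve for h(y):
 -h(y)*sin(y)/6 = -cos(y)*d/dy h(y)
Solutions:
 h(y) = C1/cos(y)^(1/6)


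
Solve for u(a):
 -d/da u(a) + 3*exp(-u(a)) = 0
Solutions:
 u(a) = log(C1 + 3*a)


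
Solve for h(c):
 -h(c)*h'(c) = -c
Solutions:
 h(c) = -sqrt(C1 + c^2)
 h(c) = sqrt(C1 + c^2)


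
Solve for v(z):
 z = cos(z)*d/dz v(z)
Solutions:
 v(z) = C1 + Integral(z/cos(z), z)


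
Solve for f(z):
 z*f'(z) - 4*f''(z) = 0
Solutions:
 f(z) = C1 + C2*erfi(sqrt(2)*z/4)


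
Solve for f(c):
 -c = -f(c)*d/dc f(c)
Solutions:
 f(c) = -sqrt(C1 + c^2)
 f(c) = sqrt(C1 + c^2)


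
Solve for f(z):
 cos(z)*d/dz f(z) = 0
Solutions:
 f(z) = C1


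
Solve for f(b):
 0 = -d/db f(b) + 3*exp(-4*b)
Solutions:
 f(b) = C1 - 3*exp(-4*b)/4


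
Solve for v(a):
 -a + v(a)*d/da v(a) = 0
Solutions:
 v(a) = -sqrt(C1 + a^2)
 v(a) = sqrt(C1 + a^2)


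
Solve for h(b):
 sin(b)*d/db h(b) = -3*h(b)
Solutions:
 h(b) = C1*(cos(b) + 1)^(3/2)/(cos(b) - 1)^(3/2)


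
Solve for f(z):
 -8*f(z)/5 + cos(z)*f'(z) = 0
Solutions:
 f(z) = C1*(sin(z) + 1)^(4/5)/(sin(z) - 1)^(4/5)


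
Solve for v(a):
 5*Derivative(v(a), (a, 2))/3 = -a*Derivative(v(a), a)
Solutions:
 v(a) = C1 + C2*erf(sqrt(30)*a/10)


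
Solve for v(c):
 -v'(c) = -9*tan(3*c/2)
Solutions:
 v(c) = C1 - 6*log(cos(3*c/2))


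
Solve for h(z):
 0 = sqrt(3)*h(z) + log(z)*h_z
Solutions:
 h(z) = C1*exp(-sqrt(3)*li(z))


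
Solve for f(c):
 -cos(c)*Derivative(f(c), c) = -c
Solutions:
 f(c) = C1 + Integral(c/cos(c), c)


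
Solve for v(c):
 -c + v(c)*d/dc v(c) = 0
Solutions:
 v(c) = -sqrt(C1 + c^2)
 v(c) = sqrt(C1 + c^2)


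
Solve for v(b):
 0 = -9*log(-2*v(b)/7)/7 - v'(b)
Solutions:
 7*Integral(1/(log(-_y) - log(7) + log(2)), (_y, v(b)))/9 = C1 - b


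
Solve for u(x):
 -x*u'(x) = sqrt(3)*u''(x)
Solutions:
 u(x) = C1 + C2*erf(sqrt(2)*3^(3/4)*x/6)


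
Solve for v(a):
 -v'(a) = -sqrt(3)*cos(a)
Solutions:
 v(a) = C1 + sqrt(3)*sin(a)


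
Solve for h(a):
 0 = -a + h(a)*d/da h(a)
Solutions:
 h(a) = -sqrt(C1 + a^2)
 h(a) = sqrt(C1 + a^2)


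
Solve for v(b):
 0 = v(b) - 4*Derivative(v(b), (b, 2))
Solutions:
 v(b) = C1*exp(-b/2) + C2*exp(b/2)


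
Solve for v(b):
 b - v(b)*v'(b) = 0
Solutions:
 v(b) = -sqrt(C1 + b^2)
 v(b) = sqrt(C1 + b^2)


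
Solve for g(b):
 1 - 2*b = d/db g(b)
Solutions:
 g(b) = C1 - b^2 + b


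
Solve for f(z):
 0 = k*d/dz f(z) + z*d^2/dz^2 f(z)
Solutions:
 f(z) = C1 + z^(1 - re(k))*(C2*sin(log(z)*Abs(im(k))) + C3*cos(log(z)*im(k)))


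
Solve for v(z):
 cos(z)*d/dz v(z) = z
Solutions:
 v(z) = C1 + Integral(z/cos(z), z)


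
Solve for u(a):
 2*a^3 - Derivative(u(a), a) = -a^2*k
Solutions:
 u(a) = C1 + a^4/2 + a^3*k/3


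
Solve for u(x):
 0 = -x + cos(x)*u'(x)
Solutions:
 u(x) = C1 + Integral(x/cos(x), x)


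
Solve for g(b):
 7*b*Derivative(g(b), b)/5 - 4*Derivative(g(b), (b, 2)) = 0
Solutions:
 g(b) = C1 + C2*erfi(sqrt(70)*b/20)


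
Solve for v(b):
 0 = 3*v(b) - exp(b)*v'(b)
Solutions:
 v(b) = C1*exp(-3*exp(-b))


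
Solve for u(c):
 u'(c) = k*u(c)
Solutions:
 u(c) = C1*exp(c*k)


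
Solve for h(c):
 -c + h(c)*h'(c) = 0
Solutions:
 h(c) = -sqrt(C1 + c^2)
 h(c) = sqrt(C1 + c^2)


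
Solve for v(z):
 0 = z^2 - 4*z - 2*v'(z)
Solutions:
 v(z) = C1 + z^3/6 - z^2


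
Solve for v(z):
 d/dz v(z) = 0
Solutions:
 v(z) = C1


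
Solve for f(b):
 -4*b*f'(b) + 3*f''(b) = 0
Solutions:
 f(b) = C1 + C2*erfi(sqrt(6)*b/3)


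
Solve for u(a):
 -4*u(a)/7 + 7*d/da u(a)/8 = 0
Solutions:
 u(a) = C1*exp(32*a/49)


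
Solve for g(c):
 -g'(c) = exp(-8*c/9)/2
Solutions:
 g(c) = C1 + 9*exp(-8*c/9)/16


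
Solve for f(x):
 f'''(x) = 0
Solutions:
 f(x) = C1 + C2*x + C3*x^2


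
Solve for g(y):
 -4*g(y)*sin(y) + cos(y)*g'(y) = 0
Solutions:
 g(y) = C1/cos(y)^4


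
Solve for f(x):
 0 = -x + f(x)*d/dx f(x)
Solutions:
 f(x) = -sqrt(C1 + x^2)
 f(x) = sqrt(C1 + x^2)


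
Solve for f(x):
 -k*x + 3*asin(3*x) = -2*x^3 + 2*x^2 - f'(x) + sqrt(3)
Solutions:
 f(x) = C1 + k*x^2/2 - x^4/2 + 2*x^3/3 - 3*x*asin(3*x) + sqrt(3)*x - sqrt(1 - 9*x^2)


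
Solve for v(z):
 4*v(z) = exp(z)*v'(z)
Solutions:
 v(z) = C1*exp(-4*exp(-z))


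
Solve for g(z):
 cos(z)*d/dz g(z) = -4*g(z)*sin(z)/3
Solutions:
 g(z) = C1*cos(z)^(4/3)


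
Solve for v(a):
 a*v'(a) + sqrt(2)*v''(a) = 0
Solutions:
 v(a) = C1 + C2*erf(2^(1/4)*a/2)


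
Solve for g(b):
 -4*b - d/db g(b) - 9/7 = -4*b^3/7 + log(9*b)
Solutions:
 g(b) = C1 + b^4/7 - 2*b^2 - b*log(b) - b*log(9) - 2*b/7


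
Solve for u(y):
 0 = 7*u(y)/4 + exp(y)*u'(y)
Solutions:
 u(y) = C1*exp(7*exp(-y)/4)


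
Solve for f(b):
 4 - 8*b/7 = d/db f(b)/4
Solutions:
 f(b) = C1 - 16*b^2/7 + 16*b


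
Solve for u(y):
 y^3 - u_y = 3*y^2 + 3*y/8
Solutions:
 u(y) = C1 + y^4/4 - y^3 - 3*y^2/16


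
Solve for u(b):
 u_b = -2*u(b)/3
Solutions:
 u(b) = C1*exp(-2*b/3)


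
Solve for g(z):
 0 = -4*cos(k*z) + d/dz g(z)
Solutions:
 g(z) = C1 + 4*sin(k*z)/k


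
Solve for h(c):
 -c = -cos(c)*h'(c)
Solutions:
 h(c) = C1 + Integral(c/cos(c), c)


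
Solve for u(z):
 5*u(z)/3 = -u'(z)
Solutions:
 u(z) = C1*exp(-5*z/3)


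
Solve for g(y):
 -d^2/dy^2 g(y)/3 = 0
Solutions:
 g(y) = C1 + C2*y


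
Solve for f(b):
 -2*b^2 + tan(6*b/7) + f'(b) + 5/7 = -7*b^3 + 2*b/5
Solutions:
 f(b) = C1 - 7*b^4/4 + 2*b^3/3 + b^2/5 - 5*b/7 + 7*log(cos(6*b/7))/6


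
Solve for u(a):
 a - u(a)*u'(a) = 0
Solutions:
 u(a) = -sqrt(C1 + a^2)
 u(a) = sqrt(C1 + a^2)


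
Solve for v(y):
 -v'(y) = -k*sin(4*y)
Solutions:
 v(y) = C1 - k*cos(4*y)/4


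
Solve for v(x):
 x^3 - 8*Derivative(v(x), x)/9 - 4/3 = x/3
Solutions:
 v(x) = C1 + 9*x^4/32 - 3*x^2/16 - 3*x/2


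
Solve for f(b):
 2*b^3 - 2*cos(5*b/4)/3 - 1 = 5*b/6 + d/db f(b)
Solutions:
 f(b) = C1 + b^4/2 - 5*b^2/12 - b - 8*sin(5*b/4)/15


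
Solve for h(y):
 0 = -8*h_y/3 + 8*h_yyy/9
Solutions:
 h(y) = C1 + C2*exp(-sqrt(3)*y) + C3*exp(sqrt(3)*y)


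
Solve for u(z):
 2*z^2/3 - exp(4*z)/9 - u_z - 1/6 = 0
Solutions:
 u(z) = C1 + 2*z^3/9 - z/6 - exp(4*z)/36


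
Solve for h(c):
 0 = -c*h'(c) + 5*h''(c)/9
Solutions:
 h(c) = C1 + C2*erfi(3*sqrt(10)*c/10)


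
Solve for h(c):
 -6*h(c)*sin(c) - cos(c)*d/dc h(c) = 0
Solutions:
 h(c) = C1*cos(c)^6


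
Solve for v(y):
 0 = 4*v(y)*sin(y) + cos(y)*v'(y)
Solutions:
 v(y) = C1*cos(y)^4


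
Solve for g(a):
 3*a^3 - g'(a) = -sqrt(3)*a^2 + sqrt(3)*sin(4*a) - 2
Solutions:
 g(a) = C1 + 3*a^4/4 + sqrt(3)*a^3/3 + 2*a + sqrt(3)*cos(4*a)/4


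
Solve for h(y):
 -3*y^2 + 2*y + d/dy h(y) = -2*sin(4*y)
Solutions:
 h(y) = C1 + y^3 - y^2 + cos(4*y)/2


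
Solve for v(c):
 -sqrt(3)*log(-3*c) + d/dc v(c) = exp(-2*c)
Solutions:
 v(c) = C1 + sqrt(3)*c*log(-c) + sqrt(3)*c*(-1 + log(3)) - exp(-2*c)/2


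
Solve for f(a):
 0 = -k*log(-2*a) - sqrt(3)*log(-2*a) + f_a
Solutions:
 f(a) = C1 + a*(k + sqrt(3))*log(-a) + a*(-k + k*log(2) - sqrt(3) + sqrt(3)*log(2))


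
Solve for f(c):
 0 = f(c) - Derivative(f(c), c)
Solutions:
 f(c) = C1*exp(c)


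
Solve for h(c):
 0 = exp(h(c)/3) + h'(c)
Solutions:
 h(c) = 3*log(1/(C1 + c)) + 3*log(3)


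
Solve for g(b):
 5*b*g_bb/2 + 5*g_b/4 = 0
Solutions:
 g(b) = C1 + C2*sqrt(b)


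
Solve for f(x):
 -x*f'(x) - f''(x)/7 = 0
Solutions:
 f(x) = C1 + C2*erf(sqrt(14)*x/2)


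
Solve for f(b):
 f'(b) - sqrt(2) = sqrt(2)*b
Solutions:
 f(b) = C1 + sqrt(2)*b^2/2 + sqrt(2)*b


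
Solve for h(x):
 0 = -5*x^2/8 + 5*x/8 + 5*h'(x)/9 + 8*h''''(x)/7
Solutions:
 h(x) = C1 + C4*exp(-105^(1/3)*x/6) + 3*x^3/8 - 9*x^2/16 + (C2*sin(3^(5/6)*35^(1/3)*x/12) + C3*cos(3^(5/6)*35^(1/3)*x/12))*exp(105^(1/3)*x/12)


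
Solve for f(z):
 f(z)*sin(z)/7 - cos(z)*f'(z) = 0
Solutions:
 f(z) = C1/cos(z)^(1/7)


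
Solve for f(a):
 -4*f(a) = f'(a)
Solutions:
 f(a) = C1*exp(-4*a)


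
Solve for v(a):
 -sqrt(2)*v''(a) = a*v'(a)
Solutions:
 v(a) = C1 + C2*erf(2^(1/4)*a/2)


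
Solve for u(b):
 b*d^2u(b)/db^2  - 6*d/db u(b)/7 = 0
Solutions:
 u(b) = C1 + C2*b^(13/7)


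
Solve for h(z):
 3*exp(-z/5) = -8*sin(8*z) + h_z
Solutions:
 h(z) = C1 - cos(8*z) - 15*exp(-z/5)


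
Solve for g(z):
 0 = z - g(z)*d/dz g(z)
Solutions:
 g(z) = -sqrt(C1 + z^2)
 g(z) = sqrt(C1 + z^2)


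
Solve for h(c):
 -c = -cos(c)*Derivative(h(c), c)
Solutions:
 h(c) = C1 + Integral(c/cos(c), c)


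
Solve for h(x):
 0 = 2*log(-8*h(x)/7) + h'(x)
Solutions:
 Integral(1/(log(-_y) - log(7) + 3*log(2)), (_y, h(x)))/2 = C1 - x


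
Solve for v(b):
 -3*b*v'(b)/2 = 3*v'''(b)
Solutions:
 v(b) = C1 + Integral(C2*airyai(-2^(2/3)*b/2) + C3*airybi(-2^(2/3)*b/2), b)


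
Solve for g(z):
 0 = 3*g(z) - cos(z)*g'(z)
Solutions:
 g(z) = C1*(sin(z) + 1)^(3/2)/(sin(z) - 1)^(3/2)


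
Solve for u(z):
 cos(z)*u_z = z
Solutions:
 u(z) = C1 + Integral(z/cos(z), z)


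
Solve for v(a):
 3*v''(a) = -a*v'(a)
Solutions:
 v(a) = C1 + C2*erf(sqrt(6)*a/6)


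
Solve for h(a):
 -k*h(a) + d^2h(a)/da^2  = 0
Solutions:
 h(a) = C1*exp(-a*sqrt(k)) + C2*exp(a*sqrt(k))


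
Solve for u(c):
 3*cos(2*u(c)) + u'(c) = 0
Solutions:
 u(c) = -asin((C1 + exp(12*c))/(C1 - exp(12*c)))/2 + pi/2
 u(c) = asin((C1 + exp(12*c))/(C1 - exp(12*c)))/2


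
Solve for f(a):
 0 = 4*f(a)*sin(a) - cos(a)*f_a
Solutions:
 f(a) = C1/cos(a)^4


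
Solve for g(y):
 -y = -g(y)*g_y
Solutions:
 g(y) = -sqrt(C1 + y^2)
 g(y) = sqrt(C1 + y^2)


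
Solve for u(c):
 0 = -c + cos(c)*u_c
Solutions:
 u(c) = C1 + Integral(c/cos(c), c)


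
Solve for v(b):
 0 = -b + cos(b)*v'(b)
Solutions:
 v(b) = C1 + Integral(b/cos(b), b)


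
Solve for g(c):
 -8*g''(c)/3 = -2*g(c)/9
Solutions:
 g(c) = C1*exp(-sqrt(3)*c/6) + C2*exp(sqrt(3)*c/6)


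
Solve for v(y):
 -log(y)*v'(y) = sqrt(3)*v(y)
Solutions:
 v(y) = C1*exp(-sqrt(3)*li(y))


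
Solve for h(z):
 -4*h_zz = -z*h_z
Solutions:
 h(z) = C1 + C2*erfi(sqrt(2)*z/4)


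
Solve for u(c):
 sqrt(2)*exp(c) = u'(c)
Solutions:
 u(c) = C1 + sqrt(2)*exp(c)


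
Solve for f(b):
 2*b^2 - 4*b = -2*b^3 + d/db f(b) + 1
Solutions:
 f(b) = C1 + b^4/2 + 2*b^3/3 - 2*b^2 - b


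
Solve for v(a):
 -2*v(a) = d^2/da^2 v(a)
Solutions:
 v(a) = C1*sin(sqrt(2)*a) + C2*cos(sqrt(2)*a)


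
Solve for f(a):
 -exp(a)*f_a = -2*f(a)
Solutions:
 f(a) = C1*exp(-2*exp(-a))


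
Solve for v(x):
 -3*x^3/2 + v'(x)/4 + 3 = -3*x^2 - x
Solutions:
 v(x) = C1 + 3*x^4/2 - 4*x^3 - 2*x^2 - 12*x


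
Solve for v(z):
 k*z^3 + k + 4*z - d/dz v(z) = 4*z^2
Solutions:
 v(z) = C1 + k*z^4/4 + k*z - 4*z^3/3 + 2*z^2


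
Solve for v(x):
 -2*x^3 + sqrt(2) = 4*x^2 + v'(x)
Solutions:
 v(x) = C1 - x^4/2 - 4*x^3/3 + sqrt(2)*x


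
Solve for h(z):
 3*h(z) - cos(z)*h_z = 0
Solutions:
 h(z) = C1*(sin(z) + 1)^(3/2)/(sin(z) - 1)^(3/2)


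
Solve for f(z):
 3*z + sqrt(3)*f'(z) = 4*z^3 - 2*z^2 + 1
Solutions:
 f(z) = C1 + sqrt(3)*z^4/3 - 2*sqrt(3)*z^3/9 - sqrt(3)*z^2/2 + sqrt(3)*z/3


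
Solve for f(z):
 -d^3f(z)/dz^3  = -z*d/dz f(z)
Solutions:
 f(z) = C1 + Integral(C2*airyai(z) + C3*airybi(z), z)


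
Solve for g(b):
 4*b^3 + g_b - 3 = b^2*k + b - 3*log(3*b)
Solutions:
 g(b) = C1 - b^4 + b^3*k/3 + b^2/2 - 3*b*log(b) - b*log(27) + 6*b


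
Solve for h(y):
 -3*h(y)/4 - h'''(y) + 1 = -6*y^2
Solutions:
 h(y) = C3*exp(-6^(1/3)*y/2) + 8*y^2 + (C1*sin(2^(1/3)*3^(5/6)*y/4) + C2*cos(2^(1/3)*3^(5/6)*y/4))*exp(6^(1/3)*y/4) + 4/3


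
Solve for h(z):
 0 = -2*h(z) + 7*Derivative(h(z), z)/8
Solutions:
 h(z) = C1*exp(16*z/7)


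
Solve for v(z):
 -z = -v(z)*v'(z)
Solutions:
 v(z) = -sqrt(C1 + z^2)
 v(z) = sqrt(C1 + z^2)


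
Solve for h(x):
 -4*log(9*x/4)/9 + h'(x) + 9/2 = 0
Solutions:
 h(x) = C1 + 4*x*log(x)/9 - 89*x/18 - 8*x*log(2)/9 + 8*x*log(3)/9


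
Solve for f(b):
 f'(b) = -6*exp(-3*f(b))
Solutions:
 f(b) = log(C1 - 18*b)/3
 f(b) = log((-3^(1/3) - 3^(5/6)*I)*(C1 - 6*b)^(1/3)/2)
 f(b) = log((-3^(1/3) + 3^(5/6)*I)*(C1 - 6*b)^(1/3)/2)


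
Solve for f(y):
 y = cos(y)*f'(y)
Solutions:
 f(y) = C1 + Integral(y/cos(y), y)


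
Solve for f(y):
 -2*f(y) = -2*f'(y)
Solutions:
 f(y) = C1*exp(y)


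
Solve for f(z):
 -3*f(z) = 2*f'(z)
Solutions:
 f(z) = C1*exp(-3*z/2)


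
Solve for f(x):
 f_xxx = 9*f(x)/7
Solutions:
 f(x) = C3*exp(21^(2/3)*x/7) + (C1*sin(3*3^(1/6)*7^(2/3)*x/14) + C2*cos(3*3^(1/6)*7^(2/3)*x/14))*exp(-21^(2/3)*x/14)


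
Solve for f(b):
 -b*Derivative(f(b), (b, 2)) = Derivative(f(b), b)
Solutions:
 f(b) = C1 + C2*log(b)


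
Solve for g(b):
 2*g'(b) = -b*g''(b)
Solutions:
 g(b) = C1 + C2/b


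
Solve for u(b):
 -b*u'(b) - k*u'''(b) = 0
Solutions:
 u(b) = C1 + Integral(C2*airyai(b*(-1/k)^(1/3)) + C3*airybi(b*(-1/k)^(1/3)), b)


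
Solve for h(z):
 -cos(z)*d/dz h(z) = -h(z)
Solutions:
 h(z) = C1*sqrt(sin(z) + 1)/sqrt(sin(z) - 1)


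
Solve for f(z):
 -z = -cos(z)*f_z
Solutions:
 f(z) = C1 + Integral(z/cos(z), z)


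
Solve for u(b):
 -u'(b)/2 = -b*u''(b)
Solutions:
 u(b) = C1 + C2*b^(3/2)


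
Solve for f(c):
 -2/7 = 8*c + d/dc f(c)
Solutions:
 f(c) = C1 - 4*c^2 - 2*c/7


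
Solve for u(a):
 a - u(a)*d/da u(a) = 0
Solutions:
 u(a) = -sqrt(C1 + a^2)
 u(a) = sqrt(C1 + a^2)


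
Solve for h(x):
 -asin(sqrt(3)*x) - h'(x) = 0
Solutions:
 h(x) = C1 - x*asin(sqrt(3)*x) - sqrt(3)*sqrt(1 - 3*x^2)/3


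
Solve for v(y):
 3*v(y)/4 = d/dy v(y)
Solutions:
 v(y) = C1*exp(3*y/4)


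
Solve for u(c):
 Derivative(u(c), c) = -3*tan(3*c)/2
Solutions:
 u(c) = C1 + log(cos(3*c))/2


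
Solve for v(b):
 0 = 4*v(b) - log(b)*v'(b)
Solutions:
 v(b) = C1*exp(4*li(b))


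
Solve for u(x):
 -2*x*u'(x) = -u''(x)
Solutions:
 u(x) = C1 + C2*erfi(x)


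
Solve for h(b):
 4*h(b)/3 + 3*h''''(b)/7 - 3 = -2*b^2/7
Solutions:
 h(b) = -3*b^2/14 + (C1*sin(sqrt(3)*7^(1/4)*b/3) + C2*cos(sqrt(3)*7^(1/4)*b/3))*exp(-sqrt(3)*7^(1/4)*b/3) + (C3*sin(sqrt(3)*7^(1/4)*b/3) + C4*cos(sqrt(3)*7^(1/4)*b/3))*exp(sqrt(3)*7^(1/4)*b/3) + 9/4


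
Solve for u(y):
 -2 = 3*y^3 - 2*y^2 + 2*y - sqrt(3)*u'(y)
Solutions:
 u(y) = C1 + sqrt(3)*y^4/4 - 2*sqrt(3)*y^3/9 + sqrt(3)*y^2/3 + 2*sqrt(3)*y/3


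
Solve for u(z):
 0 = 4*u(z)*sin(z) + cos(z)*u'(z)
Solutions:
 u(z) = C1*cos(z)^4


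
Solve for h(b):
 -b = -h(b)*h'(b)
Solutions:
 h(b) = -sqrt(C1 + b^2)
 h(b) = sqrt(C1 + b^2)


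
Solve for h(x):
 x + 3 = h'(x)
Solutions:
 h(x) = C1 + x^2/2 + 3*x


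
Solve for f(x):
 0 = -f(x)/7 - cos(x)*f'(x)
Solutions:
 f(x) = C1*(sin(x) - 1)^(1/14)/(sin(x) + 1)^(1/14)


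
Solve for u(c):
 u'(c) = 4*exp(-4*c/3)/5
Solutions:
 u(c) = C1 - 3*exp(-4*c/3)/5


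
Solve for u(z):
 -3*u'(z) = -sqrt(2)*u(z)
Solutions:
 u(z) = C1*exp(sqrt(2)*z/3)


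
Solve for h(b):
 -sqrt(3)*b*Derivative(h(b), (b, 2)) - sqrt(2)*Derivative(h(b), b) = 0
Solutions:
 h(b) = C1 + C2*b^(1 - sqrt(6)/3)


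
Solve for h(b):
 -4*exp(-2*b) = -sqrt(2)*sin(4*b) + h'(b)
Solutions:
 h(b) = C1 - sqrt(2)*cos(4*b)/4 + 2*exp(-2*b)


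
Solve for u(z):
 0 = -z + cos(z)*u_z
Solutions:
 u(z) = C1 + Integral(z/cos(z), z)


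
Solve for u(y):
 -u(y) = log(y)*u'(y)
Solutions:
 u(y) = C1*exp(-li(y))


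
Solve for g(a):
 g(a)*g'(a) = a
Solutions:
 g(a) = -sqrt(C1 + a^2)
 g(a) = sqrt(C1 + a^2)


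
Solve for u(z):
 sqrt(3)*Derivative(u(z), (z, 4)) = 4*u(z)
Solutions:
 u(z) = C1*exp(-sqrt(2)*3^(7/8)*z/3) + C2*exp(sqrt(2)*3^(7/8)*z/3) + C3*sin(sqrt(2)*3^(7/8)*z/3) + C4*cos(sqrt(2)*3^(7/8)*z/3)


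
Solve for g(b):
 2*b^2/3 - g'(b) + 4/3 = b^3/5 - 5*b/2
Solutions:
 g(b) = C1 - b^4/20 + 2*b^3/9 + 5*b^2/4 + 4*b/3


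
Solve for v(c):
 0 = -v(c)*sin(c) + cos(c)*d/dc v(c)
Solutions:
 v(c) = C1/cos(c)


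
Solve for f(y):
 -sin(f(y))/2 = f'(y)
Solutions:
 f(y) = -acos((-C1 - exp(y))/(C1 - exp(y))) + 2*pi
 f(y) = acos((-C1 - exp(y))/(C1 - exp(y)))


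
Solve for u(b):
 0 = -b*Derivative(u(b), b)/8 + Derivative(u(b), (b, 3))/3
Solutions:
 u(b) = C1 + Integral(C2*airyai(3^(1/3)*b/2) + C3*airybi(3^(1/3)*b/2), b)


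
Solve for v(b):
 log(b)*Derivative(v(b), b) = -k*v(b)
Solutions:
 v(b) = C1*exp(-k*li(b))


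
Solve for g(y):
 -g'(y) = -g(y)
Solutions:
 g(y) = C1*exp(y)


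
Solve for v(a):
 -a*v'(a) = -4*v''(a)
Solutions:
 v(a) = C1 + C2*erfi(sqrt(2)*a/4)


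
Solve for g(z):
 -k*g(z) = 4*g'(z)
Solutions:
 g(z) = C1*exp(-k*z/4)


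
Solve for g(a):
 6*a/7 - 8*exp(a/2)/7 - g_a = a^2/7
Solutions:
 g(a) = C1 - a^3/21 + 3*a^2/7 - 16*exp(a/2)/7


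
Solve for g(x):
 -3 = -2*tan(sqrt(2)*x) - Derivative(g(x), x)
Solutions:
 g(x) = C1 + 3*x + sqrt(2)*log(cos(sqrt(2)*x))


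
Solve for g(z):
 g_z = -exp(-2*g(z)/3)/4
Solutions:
 g(z) = 3*log(-sqrt(C1 - z)) - 3*log(6)/2
 g(z) = 3*log(C1 - z/6)/2


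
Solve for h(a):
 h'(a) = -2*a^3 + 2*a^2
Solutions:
 h(a) = C1 - a^4/2 + 2*a^3/3


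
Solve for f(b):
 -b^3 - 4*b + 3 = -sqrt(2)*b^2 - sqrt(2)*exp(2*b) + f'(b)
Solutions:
 f(b) = C1 - b^4/4 + sqrt(2)*b^3/3 - 2*b^2 + 3*b + sqrt(2)*exp(2*b)/2


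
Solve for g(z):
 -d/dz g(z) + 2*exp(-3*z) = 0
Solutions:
 g(z) = C1 - 2*exp(-3*z)/3


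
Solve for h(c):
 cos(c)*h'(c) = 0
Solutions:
 h(c) = C1


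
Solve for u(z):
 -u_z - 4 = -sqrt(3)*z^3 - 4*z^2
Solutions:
 u(z) = C1 + sqrt(3)*z^4/4 + 4*z^3/3 - 4*z


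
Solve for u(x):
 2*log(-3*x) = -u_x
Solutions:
 u(x) = C1 - 2*x*log(-x) + 2*x*(1 - log(3))


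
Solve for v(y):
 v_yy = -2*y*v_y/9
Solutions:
 v(y) = C1 + C2*erf(y/3)


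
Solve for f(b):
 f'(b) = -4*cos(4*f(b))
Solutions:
 f(b) = -asin((C1 + exp(32*b))/(C1 - exp(32*b)))/4 + pi/4
 f(b) = asin((C1 + exp(32*b))/(C1 - exp(32*b)))/4


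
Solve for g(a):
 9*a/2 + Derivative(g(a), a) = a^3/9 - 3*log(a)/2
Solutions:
 g(a) = C1 + a^4/36 - 9*a^2/4 - 3*a*log(a)/2 + 3*a/2


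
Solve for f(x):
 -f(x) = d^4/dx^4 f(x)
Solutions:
 f(x) = (C1*sin(sqrt(2)*x/2) + C2*cos(sqrt(2)*x/2))*exp(-sqrt(2)*x/2) + (C3*sin(sqrt(2)*x/2) + C4*cos(sqrt(2)*x/2))*exp(sqrt(2)*x/2)


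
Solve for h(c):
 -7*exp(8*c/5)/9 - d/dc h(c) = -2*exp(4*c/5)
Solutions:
 h(c) = C1 - 35*exp(8*c/5)/72 + 5*exp(4*c/5)/2


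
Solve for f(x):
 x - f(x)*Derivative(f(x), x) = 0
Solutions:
 f(x) = -sqrt(C1 + x^2)
 f(x) = sqrt(C1 + x^2)


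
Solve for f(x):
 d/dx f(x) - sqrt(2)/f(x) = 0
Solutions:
 f(x) = -sqrt(C1 + 2*sqrt(2)*x)
 f(x) = sqrt(C1 + 2*sqrt(2)*x)


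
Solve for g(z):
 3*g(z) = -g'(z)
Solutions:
 g(z) = C1*exp(-3*z)


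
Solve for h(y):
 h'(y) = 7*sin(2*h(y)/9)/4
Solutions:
 -7*y/4 + 9*log(cos(2*h(y)/9) - 1)/4 - 9*log(cos(2*h(y)/9) + 1)/4 = C1


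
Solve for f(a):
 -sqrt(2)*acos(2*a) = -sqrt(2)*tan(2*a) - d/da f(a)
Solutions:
 f(a) = C1 + sqrt(2)*(a*acos(2*a) - sqrt(1 - 4*a^2)/2) + sqrt(2)*log(cos(2*a))/2


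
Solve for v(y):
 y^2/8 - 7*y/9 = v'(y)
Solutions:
 v(y) = C1 + y^3/24 - 7*y^2/18


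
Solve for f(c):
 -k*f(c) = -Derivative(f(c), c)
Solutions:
 f(c) = C1*exp(c*k)


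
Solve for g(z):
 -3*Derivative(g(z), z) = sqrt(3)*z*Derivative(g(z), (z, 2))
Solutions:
 g(z) = C1 + C2*z^(1 - sqrt(3))


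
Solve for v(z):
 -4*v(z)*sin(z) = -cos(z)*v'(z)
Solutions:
 v(z) = C1/cos(z)^4


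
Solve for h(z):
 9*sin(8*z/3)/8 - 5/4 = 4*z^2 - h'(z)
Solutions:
 h(z) = C1 + 4*z^3/3 + 5*z/4 + 27*cos(8*z/3)/64


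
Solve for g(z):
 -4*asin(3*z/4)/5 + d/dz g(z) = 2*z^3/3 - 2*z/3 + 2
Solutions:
 g(z) = C1 + z^4/6 - z^2/3 + 4*z*asin(3*z/4)/5 + 2*z + 4*sqrt(16 - 9*z^2)/15


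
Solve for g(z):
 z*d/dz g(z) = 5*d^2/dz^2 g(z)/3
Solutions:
 g(z) = C1 + C2*erfi(sqrt(30)*z/10)


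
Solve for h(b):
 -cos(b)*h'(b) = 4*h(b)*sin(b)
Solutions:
 h(b) = C1*cos(b)^4


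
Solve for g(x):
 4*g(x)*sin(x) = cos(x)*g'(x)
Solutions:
 g(x) = C1/cos(x)^4


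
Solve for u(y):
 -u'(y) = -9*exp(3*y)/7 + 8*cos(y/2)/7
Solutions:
 u(y) = C1 + 3*exp(3*y)/7 - 16*sin(y/2)/7


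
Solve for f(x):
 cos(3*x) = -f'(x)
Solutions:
 f(x) = C1 - sin(3*x)/3


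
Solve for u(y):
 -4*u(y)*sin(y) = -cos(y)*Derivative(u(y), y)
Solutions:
 u(y) = C1/cos(y)^4


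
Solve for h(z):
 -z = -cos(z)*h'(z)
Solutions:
 h(z) = C1 + Integral(z/cos(z), z)


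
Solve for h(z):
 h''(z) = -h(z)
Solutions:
 h(z) = C1*sin(z) + C2*cos(z)


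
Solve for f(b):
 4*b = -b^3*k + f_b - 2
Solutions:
 f(b) = C1 + b^4*k/4 + 2*b^2 + 2*b


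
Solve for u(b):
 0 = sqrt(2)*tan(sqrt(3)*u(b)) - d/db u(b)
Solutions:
 u(b) = sqrt(3)*(pi - asin(C1*exp(sqrt(6)*b)))/3
 u(b) = sqrt(3)*asin(C1*exp(sqrt(6)*b))/3


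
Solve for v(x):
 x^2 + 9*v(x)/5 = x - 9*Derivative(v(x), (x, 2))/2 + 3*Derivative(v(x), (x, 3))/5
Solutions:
 v(x) = C1*exp(x*(-(2*sqrt(786) + 137)^(1/3) - 25/(2*sqrt(786) + 137)^(1/3) + 10)/4)*sin(sqrt(3)*x*(-(2*sqrt(786) + 137)^(1/3) + 25/(2*sqrt(786) + 137)^(1/3))/4) + C2*exp(x*(-(2*sqrt(786) + 137)^(1/3) - 25/(2*sqrt(786) + 137)^(1/3) + 10)/4)*cos(sqrt(3)*x*(-(2*sqrt(786) + 137)^(1/3) + 25/(2*sqrt(786) + 137)^(1/3))/4) + C3*exp(x*(25/(2*sqrt(786) + 137)^(1/3) + 5 + (2*sqrt(786) + 137)^(1/3))/2) - 5*x^2/9 + 5*x/9 + 25/9


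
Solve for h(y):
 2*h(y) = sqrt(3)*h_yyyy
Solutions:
 h(y) = C1*exp(-2^(1/4)*3^(7/8)*y/3) + C2*exp(2^(1/4)*3^(7/8)*y/3) + C3*sin(2^(1/4)*3^(7/8)*y/3) + C4*cos(2^(1/4)*3^(7/8)*y/3)


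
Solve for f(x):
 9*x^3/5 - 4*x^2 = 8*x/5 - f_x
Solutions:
 f(x) = C1 - 9*x^4/20 + 4*x^3/3 + 4*x^2/5


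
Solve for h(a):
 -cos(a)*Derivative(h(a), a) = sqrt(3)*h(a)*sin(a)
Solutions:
 h(a) = C1*cos(a)^(sqrt(3))


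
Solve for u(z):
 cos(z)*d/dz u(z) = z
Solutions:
 u(z) = C1 + Integral(z/cos(z), z)


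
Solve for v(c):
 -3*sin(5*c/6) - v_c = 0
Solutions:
 v(c) = C1 + 18*cos(5*c/6)/5


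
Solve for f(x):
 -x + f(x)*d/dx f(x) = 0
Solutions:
 f(x) = -sqrt(C1 + x^2)
 f(x) = sqrt(C1 + x^2)


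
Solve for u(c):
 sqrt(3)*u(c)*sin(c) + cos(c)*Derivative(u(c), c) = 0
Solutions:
 u(c) = C1*cos(c)^(sqrt(3))


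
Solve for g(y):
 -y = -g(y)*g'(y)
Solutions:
 g(y) = -sqrt(C1 + y^2)
 g(y) = sqrt(C1 + y^2)


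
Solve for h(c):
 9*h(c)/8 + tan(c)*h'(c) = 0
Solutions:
 h(c) = C1/sin(c)^(9/8)


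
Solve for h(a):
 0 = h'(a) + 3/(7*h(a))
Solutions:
 h(a) = -sqrt(C1 - 42*a)/7
 h(a) = sqrt(C1 - 42*a)/7


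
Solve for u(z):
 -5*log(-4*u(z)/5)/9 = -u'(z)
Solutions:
 -9*Integral(1/(log(-_y) - log(5) + 2*log(2)), (_y, u(z)))/5 = C1 - z


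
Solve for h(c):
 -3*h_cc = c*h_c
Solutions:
 h(c) = C1 + C2*erf(sqrt(6)*c/6)


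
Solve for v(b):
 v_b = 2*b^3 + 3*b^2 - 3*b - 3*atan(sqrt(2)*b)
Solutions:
 v(b) = C1 + b^4/2 + b^3 - 3*b^2/2 - 3*b*atan(sqrt(2)*b) + 3*sqrt(2)*log(2*b^2 + 1)/4


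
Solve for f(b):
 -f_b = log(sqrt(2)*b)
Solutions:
 f(b) = C1 - b*log(b) - b*log(2)/2 + b


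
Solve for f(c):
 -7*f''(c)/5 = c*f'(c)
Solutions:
 f(c) = C1 + C2*erf(sqrt(70)*c/14)


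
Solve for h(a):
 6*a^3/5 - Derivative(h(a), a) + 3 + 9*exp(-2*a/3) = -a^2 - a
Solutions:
 h(a) = C1 + 3*a^4/10 + a^3/3 + a^2/2 + 3*a - 27*exp(-2*a/3)/2


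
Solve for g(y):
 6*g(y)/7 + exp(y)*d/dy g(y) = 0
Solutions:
 g(y) = C1*exp(6*exp(-y)/7)


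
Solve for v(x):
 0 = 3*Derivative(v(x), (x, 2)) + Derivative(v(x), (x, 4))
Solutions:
 v(x) = C1 + C2*x + C3*sin(sqrt(3)*x) + C4*cos(sqrt(3)*x)


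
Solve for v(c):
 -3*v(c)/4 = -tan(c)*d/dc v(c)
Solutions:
 v(c) = C1*sin(c)^(3/4)


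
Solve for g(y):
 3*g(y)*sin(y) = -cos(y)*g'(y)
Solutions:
 g(y) = C1*cos(y)^3


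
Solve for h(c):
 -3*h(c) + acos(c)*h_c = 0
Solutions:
 h(c) = C1*exp(3*Integral(1/acos(c), c))


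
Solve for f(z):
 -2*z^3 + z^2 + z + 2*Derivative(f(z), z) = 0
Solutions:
 f(z) = C1 + z^4/4 - z^3/6 - z^2/4


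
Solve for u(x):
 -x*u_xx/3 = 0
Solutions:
 u(x) = C1 + C2*x


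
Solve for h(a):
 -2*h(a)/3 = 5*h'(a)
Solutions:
 h(a) = C1*exp(-2*a/15)


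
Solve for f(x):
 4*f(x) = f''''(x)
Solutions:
 f(x) = C1*exp(-sqrt(2)*x) + C2*exp(sqrt(2)*x) + C3*sin(sqrt(2)*x) + C4*cos(sqrt(2)*x)


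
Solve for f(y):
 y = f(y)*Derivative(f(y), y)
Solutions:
 f(y) = -sqrt(C1 + y^2)
 f(y) = sqrt(C1 + y^2)


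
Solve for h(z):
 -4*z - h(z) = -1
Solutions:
 h(z) = 1 - 4*z


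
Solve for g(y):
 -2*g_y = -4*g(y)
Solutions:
 g(y) = C1*exp(2*y)


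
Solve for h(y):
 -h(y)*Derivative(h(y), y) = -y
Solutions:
 h(y) = -sqrt(C1 + y^2)
 h(y) = sqrt(C1 + y^2)


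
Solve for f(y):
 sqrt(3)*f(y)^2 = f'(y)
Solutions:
 f(y) = -1/(C1 + sqrt(3)*y)


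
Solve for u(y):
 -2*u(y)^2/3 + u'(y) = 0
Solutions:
 u(y) = -3/(C1 + 2*y)


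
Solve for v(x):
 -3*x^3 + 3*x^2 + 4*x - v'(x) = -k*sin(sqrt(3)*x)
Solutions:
 v(x) = C1 - sqrt(3)*k*cos(sqrt(3)*x)/3 - 3*x^4/4 + x^3 + 2*x^2


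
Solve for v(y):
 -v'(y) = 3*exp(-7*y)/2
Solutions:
 v(y) = C1 + 3*exp(-7*y)/14


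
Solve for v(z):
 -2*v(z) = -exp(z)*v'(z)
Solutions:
 v(z) = C1*exp(-2*exp(-z))


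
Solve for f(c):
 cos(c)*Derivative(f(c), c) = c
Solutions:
 f(c) = C1 + Integral(c/cos(c), c)


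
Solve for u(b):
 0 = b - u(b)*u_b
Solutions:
 u(b) = -sqrt(C1 + b^2)
 u(b) = sqrt(C1 + b^2)


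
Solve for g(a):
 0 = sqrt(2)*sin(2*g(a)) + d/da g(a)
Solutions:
 g(a) = pi - acos((-C1 - exp(4*sqrt(2)*a))/(C1 - exp(4*sqrt(2)*a)))/2
 g(a) = acos((-C1 - exp(4*sqrt(2)*a))/(C1 - exp(4*sqrt(2)*a)))/2


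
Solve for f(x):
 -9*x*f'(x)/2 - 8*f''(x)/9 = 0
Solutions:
 f(x) = C1 + C2*erf(9*sqrt(2)*x/8)


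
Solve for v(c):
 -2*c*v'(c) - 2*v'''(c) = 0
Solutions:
 v(c) = C1 + Integral(C2*airyai(-c) + C3*airybi(-c), c)


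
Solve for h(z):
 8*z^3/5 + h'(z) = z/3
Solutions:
 h(z) = C1 - 2*z^4/5 + z^2/6


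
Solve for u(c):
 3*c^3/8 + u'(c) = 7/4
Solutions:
 u(c) = C1 - 3*c^4/32 + 7*c/4


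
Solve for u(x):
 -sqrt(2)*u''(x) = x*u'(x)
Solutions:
 u(x) = C1 + C2*erf(2^(1/4)*x/2)


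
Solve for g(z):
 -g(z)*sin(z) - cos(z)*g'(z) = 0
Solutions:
 g(z) = C1*cos(z)


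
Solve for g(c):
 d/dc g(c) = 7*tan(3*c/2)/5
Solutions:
 g(c) = C1 - 14*log(cos(3*c/2))/15


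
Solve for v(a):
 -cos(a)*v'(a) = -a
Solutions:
 v(a) = C1 + Integral(a/cos(a), a)


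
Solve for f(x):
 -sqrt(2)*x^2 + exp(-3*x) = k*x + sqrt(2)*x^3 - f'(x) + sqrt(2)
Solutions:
 f(x) = C1 + k*x^2/2 + sqrt(2)*x^4/4 + sqrt(2)*x^3/3 + sqrt(2)*x + exp(-3*x)/3


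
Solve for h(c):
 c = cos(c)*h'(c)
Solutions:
 h(c) = C1 + Integral(c/cos(c), c)


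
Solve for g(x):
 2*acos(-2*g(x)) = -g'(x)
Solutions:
 Integral(1/acos(-2*_y), (_y, g(x))) = C1 - 2*x


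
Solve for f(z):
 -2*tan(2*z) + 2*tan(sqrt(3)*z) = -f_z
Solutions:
 f(z) = C1 - log(cos(2*z)) + 2*sqrt(3)*log(cos(sqrt(3)*z))/3


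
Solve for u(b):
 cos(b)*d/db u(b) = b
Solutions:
 u(b) = C1 + Integral(b/cos(b), b)


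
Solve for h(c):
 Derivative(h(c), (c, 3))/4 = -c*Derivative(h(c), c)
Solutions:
 h(c) = C1 + Integral(C2*airyai(-2^(2/3)*c) + C3*airybi(-2^(2/3)*c), c)


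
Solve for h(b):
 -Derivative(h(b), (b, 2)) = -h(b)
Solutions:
 h(b) = C1*exp(-b) + C2*exp(b)


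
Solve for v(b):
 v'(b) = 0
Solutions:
 v(b) = C1


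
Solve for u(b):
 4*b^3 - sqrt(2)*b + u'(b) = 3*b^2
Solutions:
 u(b) = C1 - b^4 + b^3 + sqrt(2)*b^2/2


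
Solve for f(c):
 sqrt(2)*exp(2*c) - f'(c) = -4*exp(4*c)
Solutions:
 f(c) = C1 + exp(4*c) + sqrt(2)*exp(2*c)/2


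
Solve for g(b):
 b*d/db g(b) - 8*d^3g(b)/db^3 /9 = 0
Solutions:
 g(b) = C1 + Integral(C2*airyai(3^(2/3)*b/2) + C3*airybi(3^(2/3)*b/2), b)


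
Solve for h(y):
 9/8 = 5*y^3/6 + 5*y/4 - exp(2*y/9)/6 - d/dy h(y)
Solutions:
 h(y) = C1 + 5*y^4/24 + 5*y^2/8 - 9*y/8 - 3*exp(2*y/9)/4


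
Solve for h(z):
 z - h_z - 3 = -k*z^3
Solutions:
 h(z) = C1 + k*z^4/4 + z^2/2 - 3*z


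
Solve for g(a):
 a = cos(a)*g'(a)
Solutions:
 g(a) = C1 + Integral(a/cos(a), a)
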